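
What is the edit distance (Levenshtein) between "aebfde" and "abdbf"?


Computing edit distance: "aebfde" -> "abdbf"
DP table:
           a    b    d    b    f
      0    1    2    3    4    5
  a   1    0    1    2    3    4
  e   2    1    1    2    3    4
  b   3    2    1    2    2    3
  f   4    3    2    2    3    2
  d   5    4    3    2    3    3
  e   6    5    4    3    3    4
Edit distance = dp[6][5] = 4

4


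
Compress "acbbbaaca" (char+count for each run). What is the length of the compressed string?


Input: acbbbaaca
Runs:
  'a' x 1 => "a1"
  'c' x 1 => "c1"
  'b' x 3 => "b3"
  'a' x 2 => "a2"
  'c' x 1 => "c1"
  'a' x 1 => "a1"
Compressed: "a1c1b3a2c1a1"
Compressed length: 12

12


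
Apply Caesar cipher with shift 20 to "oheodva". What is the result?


Caesar cipher: shift "oheodva" by 20
  'o' (pos 14) + 20 = pos 8 = 'i'
  'h' (pos 7) + 20 = pos 1 = 'b'
  'e' (pos 4) + 20 = pos 24 = 'y'
  'o' (pos 14) + 20 = pos 8 = 'i'
  'd' (pos 3) + 20 = pos 23 = 'x'
  'v' (pos 21) + 20 = pos 15 = 'p'
  'a' (pos 0) + 20 = pos 20 = 'u'
Result: ibyixpu

ibyixpu


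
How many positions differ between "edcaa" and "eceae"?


Comparing "edcaa" and "eceae" position by position:
  Position 0: 'e' vs 'e' => same
  Position 1: 'd' vs 'c' => DIFFER
  Position 2: 'c' vs 'e' => DIFFER
  Position 3: 'a' vs 'a' => same
  Position 4: 'a' vs 'e' => DIFFER
Positions that differ: 3

3


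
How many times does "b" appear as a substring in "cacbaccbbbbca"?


Searching for "b" in "cacbaccbbbbca"
Scanning each position:
  Position 0: "c" => no
  Position 1: "a" => no
  Position 2: "c" => no
  Position 3: "b" => MATCH
  Position 4: "a" => no
  Position 5: "c" => no
  Position 6: "c" => no
  Position 7: "b" => MATCH
  Position 8: "b" => MATCH
  Position 9: "b" => MATCH
  Position 10: "b" => MATCH
  Position 11: "c" => no
  Position 12: "a" => no
Total occurrences: 5

5


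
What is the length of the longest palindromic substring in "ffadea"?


Input: "ffadea"
Checking substrings for palindromes:
  [0:2] "ff" (len 2) => palindrome
Longest palindromic substring: "ff" with length 2

2


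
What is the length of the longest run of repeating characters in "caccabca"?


Input: "caccabca"
Scanning for longest run:
  Position 1 ('a'): new char, reset run to 1
  Position 2 ('c'): new char, reset run to 1
  Position 3 ('c'): continues run of 'c', length=2
  Position 4 ('a'): new char, reset run to 1
  Position 5 ('b'): new char, reset run to 1
  Position 6 ('c'): new char, reset run to 1
  Position 7 ('a'): new char, reset run to 1
Longest run: 'c' with length 2

2


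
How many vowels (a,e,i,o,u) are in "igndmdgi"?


Input: igndmdgi
Checking each character:
  'i' at position 0: vowel (running total: 1)
  'g' at position 1: consonant
  'n' at position 2: consonant
  'd' at position 3: consonant
  'm' at position 4: consonant
  'd' at position 5: consonant
  'g' at position 6: consonant
  'i' at position 7: vowel (running total: 2)
Total vowels: 2

2


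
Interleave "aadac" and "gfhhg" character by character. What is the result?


Interleaving "aadac" and "gfhhg":
  Position 0: 'a' from first, 'g' from second => "ag"
  Position 1: 'a' from first, 'f' from second => "af"
  Position 2: 'd' from first, 'h' from second => "dh"
  Position 3: 'a' from first, 'h' from second => "ah"
  Position 4: 'c' from first, 'g' from second => "cg"
Result: agafdhahcg

agafdhahcg


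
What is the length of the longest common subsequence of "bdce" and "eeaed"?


LCS of "bdce" and "eeaed"
DP table:
           e    e    a    e    d
      0    0    0    0    0    0
  b   0    0    0    0    0    0
  d   0    0    0    0    0    1
  c   0    0    0    0    0    1
  e   0    1    1    1    1    1
LCS length = dp[4][5] = 1

1


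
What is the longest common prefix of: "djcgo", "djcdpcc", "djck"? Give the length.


Words: djcgo, djcdpcc, djck
  Position 0: all 'd' => match
  Position 1: all 'j' => match
  Position 2: all 'c' => match
  Position 3: ('g', 'd', 'k') => mismatch, stop
LCP = "djc" (length 3)

3


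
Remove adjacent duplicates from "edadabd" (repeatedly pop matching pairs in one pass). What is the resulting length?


Input: edadabd
Stack-based adjacent duplicate removal:
  Read 'e': push. Stack: e
  Read 'd': push. Stack: ed
  Read 'a': push. Stack: eda
  Read 'd': push. Stack: edad
  Read 'a': push. Stack: edada
  Read 'b': push. Stack: edadab
  Read 'd': push. Stack: edadabd
Final stack: "edadabd" (length 7)

7


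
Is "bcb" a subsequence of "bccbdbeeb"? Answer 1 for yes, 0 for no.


Check if "bcb" is a subsequence of "bccbdbeeb"
Greedy scan:
  Position 0 ('b'): matches sub[0] = 'b'
  Position 1 ('c'): matches sub[1] = 'c'
  Position 2 ('c'): no match needed
  Position 3 ('b'): matches sub[2] = 'b'
  Position 4 ('d'): no match needed
  Position 5 ('b'): no match needed
  Position 6 ('e'): no match needed
  Position 7 ('e'): no match needed
  Position 8 ('b'): no match needed
All 3 characters matched => is a subsequence

1


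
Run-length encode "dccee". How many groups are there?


Input: dccee
Scanning for consecutive runs:
  Group 1: 'd' x 1 (positions 0-0)
  Group 2: 'c' x 2 (positions 1-2)
  Group 3: 'e' x 2 (positions 3-4)
Total groups: 3

3


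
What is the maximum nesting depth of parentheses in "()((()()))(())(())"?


Input: "()((()()))(())(())"
Tracking depth:
  Position 0 '(': depth becomes 1
  Position 1 ')': depth becomes 0
  Position 2 '(': depth becomes 1
  Position 3 '(': depth becomes 2
  Position 4 '(': depth becomes 3
  Position 5 ')': depth becomes 2
  Position 6 '(': depth becomes 3
  Position 7 ')': depth becomes 2
  Position 8 ')': depth becomes 1
  Position 9 ')': depth becomes 0
  Position 10 '(': depth becomes 1
  Position 11 '(': depth becomes 2
  Position 12 ')': depth becomes 1
  Position 13 ')': depth becomes 0
  Position 14 '(': depth becomes 1
  Position 15 '(': depth becomes 2
  Position 16 ')': depth becomes 1
  Position 17 ')': depth becomes 0
Maximum depth reached: 3

3


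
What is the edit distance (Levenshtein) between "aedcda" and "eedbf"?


Computing edit distance: "aedcda" -> "eedbf"
DP table:
           e    e    d    b    f
      0    1    2    3    4    5
  a   1    1    2    3    4    5
  e   2    1    1    2    3    4
  d   3    2    2    1    2    3
  c   4    3    3    2    2    3
  d   5    4    4    3    3    3
  a   6    5    5    4    4    4
Edit distance = dp[6][5] = 4

4


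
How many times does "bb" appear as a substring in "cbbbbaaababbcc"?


Searching for "bb" in "cbbbbaaababbcc"
Scanning each position:
  Position 0: "cb" => no
  Position 1: "bb" => MATCH
  Position 2: "bb" => MATCH
  Position 3: "bb" => MATCH
  Position 4: "ba" => no
  Position 5: "aa" => no
  Position 6: "aa" => no
  Position 7: "ab" => no
  Position 8: "ba" => no
  Position 9: "ab" => no
  Position 10: "bb" => MATCH
  Position 11: "bc" => no
  Position 12: "cc" => no
Total occurrences: 4

4


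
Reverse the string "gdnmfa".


Input: gdnmfa
Reading characters right to left:
  Position 5: 'a'
  Position 4: 'f'
  Position 3: 'm'
  Position 2: 'n'
  Position 1: 'd'
  Position 0: 'g'
Reversed: afmndg

afmndg


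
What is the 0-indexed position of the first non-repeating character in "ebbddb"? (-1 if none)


Input: ebbddb
Character frequencies:
  'b': 3
  'd': 2
  'e': 1
Scanning left to right for freq == 1:
  Position 0 ('e'): unique! => answer = 0

0


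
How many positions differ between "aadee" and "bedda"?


Comparing "aadee" and "bedda" position by position:
  Position 0: 'a' vs 'b' => DIFFER
  Position 1: 'a' vs 'e' => DIFFER
  Position 2: 'd' vs 'd' => same
  Position 3: 'e' vs 'd' => DIFFER
  Position 4: 'e' vs 'a' => DIFFER
Positions that differ: 4

4


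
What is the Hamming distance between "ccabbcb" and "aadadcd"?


Comparing "ccabbcb" and "aadadcd" position by position:
  Position 0: 'c' vs 'a' => differ
  Position 1: 'c' vs 'a' => differ
  Position 2: 'a' vs 'd' => differ
  Position 3: 'b' vs 'a' => differ
  Position 4: 'b' vs 'd' => differ
  Position 5: 'c' vs 'c' => same
  Position 6: 'b' vs 'd' => differ
Total differences (Hamming distance): 6

6


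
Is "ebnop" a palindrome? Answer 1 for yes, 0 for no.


Input: ebnop
Reversed: ponbe
  Compare pos 0 ('e') with pos 4 ('p'): MISMATCH
  Compare pos 1 ('b') with pos 3 ('o'): MISMATCH
Result: not a palindrome

0


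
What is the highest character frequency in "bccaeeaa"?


Input: bccaeeaa
Character counts:
  'a': 3
  'b': 1
  'c': 2
  'e': 2
Maximum frequency: 3

3


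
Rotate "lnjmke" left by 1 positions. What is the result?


Input: "lnjmke", rotate left by 1
First 1 characters: "l"
Remaining characters: "njmke"
Concatenate remaining + first: "njmke" + "l" = "njmkel"

njmkel


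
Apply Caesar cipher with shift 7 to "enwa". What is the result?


Caesar cipher: shift "enwa" by 7
  'e' (pos 4) + 7 = pos 11 = 'l'
  'n' (pos 13) + 7 = pos 20 = 'u'
  'w' (pos 22) + 7 = pos 3 = 'd'
  'a' (pos 0) + 7 = pos 7 = 'h'
Result: ludh

ludh


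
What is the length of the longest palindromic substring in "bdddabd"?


Input: "bdddabd"
Checking substrings for palindromes:
  [1:4] "ddd" (len 3) => palindrome
  [1:3] "dd" (len 2) => palindrome
  [2:4] "dd" (len 2) => palindrome
Longest palindromic substring: "ddd" with length 3

3


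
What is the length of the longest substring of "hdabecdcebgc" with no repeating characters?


Input: "hdabecdcebgc"
Sliding window (track last position of each char):
  Position 0 ('h'): window [0,0] length 1 -- new best
  Position 1 ('d'): window [0,1] length 2 -- new best
  Position 2 ('a'): window [0,2] length 3 -- new best
  Position 3 ('b'): window [0,3] length 4 -- new best
  Position 4 ('e'): window [0,4] length 5 -- new best
  Position 5 ('c'): window [0,5] length 6 -- new best
  Position 6 ('d'): repeat (last at 1), move window start to 2
  Position 6 ('d'): window [2,6] length 5
  Position 7 ('c'): repeat (last at 5), move window start to 6
  Position 7 ('c'): window [6,7] length 2
  Position 8 ('e'): window [6,8] length 3
  Position 9 ('b'): window [6,9] length 4
  Position 10 ('g'): window [6,10] length 5
  Position 11 ('c'): repeat (last at 7), move window start to 8
  Position 11 ('c'): window [8,11] length 4
Longest substring with no repeats: "hdabec" with length 6

6


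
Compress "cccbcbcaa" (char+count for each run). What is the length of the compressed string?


Input: cccbcbcaa
Runs:
  'c' x 3 => "c3"
  'b' x 1 => "b1"
  'c' x 1 => "c1"
  'b' x 1 => "b1"
  'c' x 1 => "c1"
  'a' x 2 => "a2"
Compressed: "c3b1c1b1c1a2"
Compressed length: 12

12


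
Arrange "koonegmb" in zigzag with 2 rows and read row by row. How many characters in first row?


Zigzag "koonegmb" into 2 rows:
Placing characters:
  'k' => row 0
  'o' => row 1
  'o' => row 0
  'n' => row 1
  'e' => row 0
  'g' => row 1
  'm' => row 0
  'b' => row 1
Rows:
  Row 0: "koem"
  Row 1: "ongb"
First row length: 4

4


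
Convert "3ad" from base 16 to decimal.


Input: "3ad" in base 16
Positional expansion:
  Digit '3' (value 3) x 16^2 = 768
  Digit 'a' (value 10) x 16^1 = 160
  Digit 'd' (value 13) x 16^0 = 13
Sum = 941

941


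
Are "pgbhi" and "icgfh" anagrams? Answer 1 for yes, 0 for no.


Strings: "pgbhi", "icgfh"
Sorted first:  bghip
Sorted second: cfghi
Differ at position 0: 'b' vs 'c' => not anagrams

0


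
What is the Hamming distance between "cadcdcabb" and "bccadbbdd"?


Comparing "cadcdcabb" and "bccadbbdd" position by position:
  Position 0: 'c' vs 'b' => differ
  Position 1: 'a' vs 'c' => differ
  Position 2: 'd' vs 'c' => differ
  Position 3: 'c' vs 'a' => differ
  Position 4: 'd' vs 'd' => same
  Position 5: 'c' vs 'b' => differ
  Position 6: 'a' vs 'b' => differ
  Position 7: 'b' vs 'd' => differ
  Position 8: 'b' vs 'd' => differ
Total differences (Hamming distance): 8

8


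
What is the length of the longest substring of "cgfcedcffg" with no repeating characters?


Input: "cgfcedcffg"
Sliding window (track last position of each char):
  Position 0 ('c'): window [0,0] length 1 -- new best
  Position 1 ('g'): window [0,1] length 2 -- new best
  Position 2 ('f'): window [0,2] length 3 -- new best
  Position 3 ('c'): repeat (last at 0), move window start to 1
  Position 3 ('c'): window [1,3] length 3
  Position 4 ('e'): window [1,4] length 4 -- new best
  Position 5 ('d'): window [1,5] length 5 -- new best
  Position 6 ('c'): repeat (last at 3), move window start to 4
  Position 6 ('c'): window [4,6] length 3
  Position 7 ('f'): window [4,7] length 4
  Position 8 ('f'): repeat (last at 7), move window start to 8
  Position 8 ('f'): window [8,8] length 1
  Position 9 ('g'): window [8,9] length 2
Longest substring with no repeats: "gfced" with length 5

5


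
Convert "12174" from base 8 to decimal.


Input: "12174" in base 8
Positional expansion:
  Digit '1' (value 1) x 8^4 = 4096
  Digit '2' (value 2) x 8^3 = 1024
  Digit '1' (value 1) x 8^2 = 64
  Digit '7' (value 7) x 8^1 = 56
  Digit '4' (value 4) x 8^0 = 4
Sum = 5244

5244


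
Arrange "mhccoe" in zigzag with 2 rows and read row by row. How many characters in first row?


Zigzag "mhccoe" into 2 rows:
Placing characters:
  'm' => row 0
  'h' => row 1
  'c' => row 0
  'c' => row 1
  'o' => row 0
  'e' => row 1
Rows:
  Row 0: "mco"
  Row 1: "hce"
First row length: 3

3


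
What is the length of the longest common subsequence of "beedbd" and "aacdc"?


LCS of "beedbd" and "aacdc"
DP table:
           a    a    c    d    c
      0    0    0    0    0    0
  b   0    0    0    0    0    0
  e   0    0    0    0    0    0
  e   0    0    0    0    0    0
  d   0    0    0    0    1    1
  b   0    0    0    0    1    1
  d   0    0    0    0    1    1
LCS length = dp[6][5] = 1

1


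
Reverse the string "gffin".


Input: gffin
Reading characters right to left:
  Position 4: 'n'
  Position 3: 'i'
  Position 2: 'f'
  Position 1: 'f'
  Position 0: 'g'
Reversed: niffg

niffg


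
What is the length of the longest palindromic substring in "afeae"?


Input: "afeae"
Checking substrings for palindromes:
  [2:5] "eae" (len 3) => palindrome
Longest palindromic substring: "eae" with length 3

3


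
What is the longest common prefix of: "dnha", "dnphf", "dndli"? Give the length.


Words: dnha, dnphf, dndli
  Position 0: all 'd' => match
  Position 1: all 'n' => match
  Position 2: ('h', 'p', 'd') => mismatch, stop
LCP = "dn" (length 2)

2


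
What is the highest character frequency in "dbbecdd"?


Input: dbbecdd
Character counts:
  'b': 2
  'c': 1
  'd': 3
  'e': 1
Maximum frequency: 3

3


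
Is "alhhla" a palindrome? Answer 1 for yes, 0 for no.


Input: alhhla
Reversed: alhhla
  Compare pos 0 ('a') with pos 5 ('a'): match
  Compare pos 1 ('l') with pos 4 ('l'): match
  Compare pos 2 ('h') with pos 3 ('h'): match
Result: palindrome

1


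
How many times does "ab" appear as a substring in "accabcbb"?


Searching for "ab" in "accabcbb"
Scanning each position:
  Position 0: "ac" => no
  Position 1: "cc" => no
  Position 2: "ca" => no
  Position 3: "ab" => MATCH
  Position 4: "bc" => no
  Position 5: "cb" => no
  Position 6: "bb" => no
Total occurrences: 1

1


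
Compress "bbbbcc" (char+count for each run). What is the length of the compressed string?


Input: bbbbcc
Runs:
  'b' x 4 => "b4"
  'c' x 2 => "c2"
Compressed: "b4c2"
Compressed length: 4

4


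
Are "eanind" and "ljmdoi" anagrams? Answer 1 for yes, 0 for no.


Strings: "eanind", "ljmdoi"
Sorted first:  adeinn
Sorted second: dijlmo
Differ at position 0: 'a' vs 'd' => not anagrams

0


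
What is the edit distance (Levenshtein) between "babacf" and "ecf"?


Computing edit distance: "babacf" -> "ecf"
DP table:
           e    c    f
      0    1    2    3
  b   1    1    2    3
  a   2    2    2    3
  b   3    3    3    3
  a   4    4    4    4
  c   5    5    4    5
  f   6    6    5    4
Edit distance = dp[6][3] = 4

4


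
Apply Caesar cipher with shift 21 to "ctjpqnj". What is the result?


Caesar cipher: shift "ctjpqnj" by 21
  'c' (pos 2) + 21 = pos 23 = 'x'
  't' (pos 19) + 21 = pos 14 = 'o'
  'j' (pos 9) + 21 = pos 4 = 'e'
  'p' (pos 15) + 21 = pos 10 = 'k'
  'q' (pos 16) + 21 = pos 11 = 'l'
  'n' (pos 13) + 21 = pos 8 = 'i'
  'j' (pos 9) + 21 = pos 4 = 'e'
Result: xoeklie

xoeklie


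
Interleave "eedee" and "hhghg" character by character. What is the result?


Interleaving "eedee" and "hhghg":
  Position 0: 'e' from first, 'h' from second => "eh"
  Position 1: 'e' from first, 'h' from second => "eh"
  Position 2: 'd' from first, 'g' from second => "dg"
  Position 3: 'e' from first, 'h' from second => "eh"
  Position 4: 'e' from first, 'g' from second => "eg"
Result: ehehdgeheg

ehehdgeheg


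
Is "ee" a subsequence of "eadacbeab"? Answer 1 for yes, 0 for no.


Check if "ee" is a subsequence of "eadacbeab"
Greedy scan:
  Position 0 ('e'): matches sub[0] = 'e'
  Position 1 ('a'): no match needed
  Position 2 ('d'): no match needed
  Position 3 ('a'): no match needed
  Position 4 ('c'): no match needed
  Position 5 ('b'): no match needed
  Position 6 ('e'): matches sub[1] = 'e'
  Position 7 ('a'): no match needed
  Position 8 ('b'): no match needed
All 2 characters matched => is a subsequence

1


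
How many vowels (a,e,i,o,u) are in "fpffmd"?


Input: fpffmd
Checking each character:
  'f' at position 0: consonant
  'p' at position 1: consonant
  'f' at position 2: consonant
  'f' at position 3: consonant
  'm' at position 4: consonant
  'd' at position 5: consonant
Total vowels: 0

0


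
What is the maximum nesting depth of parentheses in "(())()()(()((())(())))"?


Input: "(())()()(()((())(())))"
Tracking depth:
  Position 0 '(': depth becomes 1
  Position 1 '(': depth becomes 2
  Position 2 ')': depth becomes 1
  Position 3 ')': depth becomes 0
  Position 4 '(': depth becomes 1
  Position 5 ')': depth becomes 0
  Position 6 '(': depth becomes 1
  Position 7 ')': depth becomes 0
  Position 8 '(': depth becomes 1
  Position 9 '(': depth becomes 2
  Position 10 ')': depth becomes 1
  Position 11 '(': depth becomes 2
  Position 12 '(': depth becomes 3
  Position 13 '(': depth becomes 4
  Position 14 ')': depth becomes 3
  Position 15 ')': depth becomes 2
  Position 16 '(': depth becomes 3
  Position 17 '(': depth becomes 4
  Position 18 ')': depth becomes 3
  Position 19 ')': depth becomes 2
  Position 20 ')': depth becomes 1
  Position 21 ')': depth becomes 0
Maximum depth reached: 4

4


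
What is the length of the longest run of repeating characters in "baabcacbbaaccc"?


Input: "baabcacbbaaccc"
Scanning for longest run:
  Position 1 ('a'): new char, reset run to 1
  Position 2 ('a'): continues run of 'a', length=2
  Position 3 ('b'): new char, reset run to 1
  Position 4 ('c'): new char, reset run to 1
  Position 5 ('a'): new char, reset run to 1
  Position 6 ('c'): new char, reset run to 1
  Position 7 ('b'): new char, reset run to 1
  Position 8 ('b'): continues run of 'b', length=2
  Position 9 ('a'): new char, reset run to 1
  Position 10 ('a'): continues run of 'a', length=2
  Position 11 ('c'): new char, reset run to 1
  Position 12 ('c'): continues run of 'c', length=2
  Position 13 ('c'): continues run of 'c', length=3
Longest run: 'c' with length 3

3


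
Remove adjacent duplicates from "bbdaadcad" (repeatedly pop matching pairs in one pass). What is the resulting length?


Input: bbdaadcad
Stack-based adjacent duplicate removal:
  Read 'b': push. Stack: b
  Read 'b': matches stack top 'b' => pop. Stack: (empty)
  Read 'd': push. Stack: d
  Read 'a': push. Stack: da
  Read 'a': matches stack top 'a' => pop. Stack: d
  Read 'd': matches stack top 'd' => pop. Stack: (empty)
  Read 'c': push. Stack: c
  Read 'a': push. Stack: ca
  Read 'd': push. Stack: cad
Final stack: "cad" (length 3)

3


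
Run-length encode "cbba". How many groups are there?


Input: cbba
Scanning for consecutive runs:
  Group 1: 'c' x 1 (positions 0-0)
  Group 2: 'b' x 2 (positions 1-2)
  Group 3: 'a' x 1 (positions 3-3)
Total groups: 3

3


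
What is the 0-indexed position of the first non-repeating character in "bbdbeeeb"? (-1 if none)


Input: bbdbeeeb
Character frequencies:
  'b': 4
  'd': 1
  'e': 3
Scanning left to right for freq == 1:
  Position 0 ('b'): freq=4, skip
  Position 1 ('b'): freq=4, skip
  Position 2 ('d'): unique! => answer = 2

2


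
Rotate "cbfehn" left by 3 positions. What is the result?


Input: "cbfehn", rotate left by 3
First 3 characters: "cbf"
Remaining characters: "ehn"
Concatenate remaining + first: "ehn" + "cbf" = "ehncbf"

ehncbf


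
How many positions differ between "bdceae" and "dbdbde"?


Comparing "bdceae" and "dbdbde" position by position:
  Position 0: 'b' vs 'd' => DIFFER
  Position 1: 'd' vs 'b' => DIFFER
  Position 2: 'c' vs 'd' => DIFFER
  Position 3: 'e' vs 'b' => DIFFER
  Position 4: 'a' vs 'd' => DIFFER
  Position 5: 'e' vs 'e' => same
Positions that differ: 5

5


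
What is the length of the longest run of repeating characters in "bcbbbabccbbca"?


Input: "bcbbbabccbbca"
Scanning for longest run:
  Position 1 ('c'): new char, reset run to 1
  Position 2 ('b'): new char, reset run to 1
  Position 3 ('b'): continues run of 'b', length=2
  Position 4 ('b'): continues run of 'b', length=3
  Position 5 ('a'): new char, reset run to 1
  Position 6 ('b'): new char, reset run to 1
  Position 7 ('c'): new char, reset run to 1
  Position 8 ('c'): continues run of 'c', length=2
  Position 9 ('b'): new char, reset run to 1
  Position 10 ('b'): continues run of 'b', length=2
  Position 11 ('c'): new char, reset run to 1
  Position 12 ('a'): new char, reset run to 1
Longest run: 'b' with length 3

3


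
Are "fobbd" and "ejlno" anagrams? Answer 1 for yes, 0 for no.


Strings: "fobbd", "ejlno"
Sorted first:  bbdfo
Sorted second: ejlno
Differ at position 0: 'b' vs 'e' => not anagrams

0


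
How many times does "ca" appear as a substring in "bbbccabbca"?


Searching for "ca" in "bbbccabbca"
Scanning each position:
  Position 0: "bb" => no
  Position 1: "bb" => no
  Position 2: "bc" => no
  Position 3: "cc" => no
  Position 4: "ca" => MATCH
  Position 5: "ab" => no
  Position 6: "bb" => no
  Position 7: "bc" => no
  Position 8: "ca" => MATCH
Total occurrences: 2

2


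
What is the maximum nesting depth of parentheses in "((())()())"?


Input: "((())()())"
Tracking depth:
  Position 0 '(': depth becomes 1
  Position 1 '(': depth becomes 2
  Position 2 '(': depth becomes 3
  Position 3 ')': depth becomes 2
  Position 4 ')': depth becomes 1
  Position 5 '(': depth becomes 2
  Position 6 ')': depth becomes 1
  Position 7 '(': depth becomes 2
  Position 8 ')': depth becomes 1
  Position 9 ')': depth becomes 0
Maximum depth reached: 3

3


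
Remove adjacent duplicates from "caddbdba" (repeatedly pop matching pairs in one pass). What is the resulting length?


Input: caddbdba
Stack-based adjacent duplicate removal:
  Read 'c': push. Stack: c
  Read 'a': push. Stack: ca
  Read 'd': push. Stack: cad
  Read 'd': matches stack top 'd' => pop. Stack: ca
  Read 'b': push. Stack: cab
  Read 'd': push. Stack: cabd
  Read 'b': push. Stack: cabdb
  Read 'a': push. Stack: cabdba
Final stack: "cabdba" (length 6)

6


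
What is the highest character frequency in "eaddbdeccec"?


Input: eaddbdeccec
Character counts:
  'a': 1
  'b': 1
  'c': 3
  'd': 3
  'e': 3
Maximum frequency: 3

3


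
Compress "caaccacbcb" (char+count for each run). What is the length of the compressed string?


Input: caaccacbcb
Runs:
  'c' x 1 => "c1"
  'a' x 2 => "a2"
  'c' x 2 => "c2"
  'a' x 1 => "a1"
  'c' x 1 => "c1"
  'b' x 1 => "b1"
  'c' x 1 => "c1"
  'b' x 1 => "b1"
Compressed: "c1a2c2a1c1b1c1b1"
Compressed length: 16

16


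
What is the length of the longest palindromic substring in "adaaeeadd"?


Input: "adaaeeadd"
Checking substrings for palindromes:
  [3:7] "aeea" (len 4) => palindrome
  [0:3] "ada" (len 3) => palindrome
  [2:4] "aa" (len 2) => palindrome
  [4:6] "ee" (len 2) => palindrome
  [7:9] "dd" (len 2) => palindrome
Longest palindromic substring: "aeea" with length 4

4


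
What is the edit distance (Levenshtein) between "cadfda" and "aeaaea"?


Computing edit distance: "cadfda" -> "aeaaea"
DP table:
           a    e    a    a    e    a
      0    1    2    3    4    5    6
  c   1    1    2    3    4    5    6
  a   2    1    2    2    3    4    5
  d   3    2    2    3    3    4    5
  f   4    3    3    3    4    4    5
  d   5    4    4    4    4    5    5
  a   6    5    5    4    4    5    5
Edit distance = dp[6][6] = 5

5


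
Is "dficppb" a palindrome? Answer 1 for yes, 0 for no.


Input: dficppb
Reversed: bppcifd
  Compare pos 0 ('d') with pos 6 ('b'): MISMATCH
  Compare pos 1 ('f') with pos 5 ('p'): MISMATCH
  Compare pos 2 ('i') with pos 4 ('p'): MISMATCH
Result: not a palindrome

0


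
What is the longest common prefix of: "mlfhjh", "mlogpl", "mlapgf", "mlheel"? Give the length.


Words: mlfhjh, mlogpl, mlapgf, mlheel
  Position 0: all 'm' => match
  Position 1: all 'l' => match
  Position 2: ('f', 'o', 'a', 'h') => mismatch, stop
LCP = "ml" (length 2)

2


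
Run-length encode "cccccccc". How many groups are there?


Input: cccccccc
Scanning for consecutive runs:
  Group 1: 'c' x 8 (positions 0-7)
Total groups: 1

1


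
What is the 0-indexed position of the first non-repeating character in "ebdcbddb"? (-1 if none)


Input: ebdcbddb
Character frequencies:
  'b': 3
  'c': 1
  'd': 3
  'e': 1
Scanning left to right for freq == 1:
  Position 0 ('e'): unique! => answer = 0

0


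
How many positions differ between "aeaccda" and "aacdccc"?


Comparing "aeaccda" and "aacdccc" position by position:
  Position 0: 'a' vs 'a' => same
  Position 1: 'e' vs 'a' => DIFFER
  Position 2: 'a' vs 'c' => DIFFER
  Position 3: 'c' vs 'd' => DIFFER
  Position 4: 'c' vs 'c' => same
  Position 5: 'd' vs 'c' => DIFFER
  Position 6: 'a' vs 'c' => DIFFER
Positions that differ: 5

5


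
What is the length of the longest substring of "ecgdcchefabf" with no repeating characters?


Input: "ecgdcchefabf"
Sliding window (track last position of each char):
  Position 0 ('e'): window [0,0] length 1 -- new best
  Position 1 ('c'): window [0,1] length 2 -- new best
  Position 2 ('g'): window [0,2] length 3 -- new best
  Position 3 ('d'): window [0,3] length 4 -- new best
  Position 4 ('c'): repeat (last at 1), move window start to 2
  Position 4 ('c'): window [2,4] length 3
  Position 5 ('c'): repeat (last at 4), move window start to 5
  Position 5 ('c'): window [5,5] length 1
  Position 6 ('h'): window [5,6] length 2
  Position 7 ('e'): window [5,7] length 3
  Position 8 ('f'): window [5,8] length 4
  Position 9 ('a'): window [5,9] length 5 -- new best
  Position 10 ('b'): window [5,10] length 6 -- new best
  Position 11 ('f'): repeat (last at 8), move window start to 9
  Position 11 ('f'): window [9,11] length 3
Longest substring with no repeats: "chefab" with length 6

6


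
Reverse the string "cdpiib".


Input: cdpiib
Reading characters right to left:
  Position 5: 'b'
  Position 4: 'i'
  Position 3: 'i'
  Position 2: 'p'
  Position 1: 'd'
  Position 0: 'c'
Reversed: biipdc

biipdc


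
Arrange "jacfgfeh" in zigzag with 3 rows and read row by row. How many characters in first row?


Zigzag "jacfgfeh" into 3 rows:
Placing characters:
  'j' => row 0
  'a' => row 1
  'c' => row 2
  'f' => row 1
  'g' => row 0
  'f' => row 1
  'e' => row 2
  'h' => row 1
Rows:
  Row 0: "jg"
  Row 1: "affh"
  Row 2: "ce"
First row length: 2

2


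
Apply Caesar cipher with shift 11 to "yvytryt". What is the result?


Caesar cipher: shift "yvytryt" by 11
  'y' (pos 24) + 11 = pos 9 = 'j'
  'v' (pos 21) + 11 = pos 6 = 'g'
  'y' (pos 24) + 11 = pos 9 = 'j'
  't' (pos 19) + 11 = pos 4 = 'e'
  'r' (pos 17) + 11 = pos 2 = 'c'
  'y' (pos 24) + 11 = pos 9 = 'j'
  't' (pos 19) + 11 = pos 4 = 'e'
Result: jgjecje

jgjecje


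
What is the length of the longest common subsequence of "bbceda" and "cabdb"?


LCS of "bbceda" and "cabdb"
DP table:
           c    a    b    d    b
      0    0    0    0    0    0
  b   0    0    0    1    1    1
  b   0    0    0    1    1    2
  c   0    1    1    1    1    2
  e   0    1    1    1    1    2
  d   0    1    1    1    2    2
  a   0    1    2    2    2    2
LCS length = dp[6][5] = 2

2


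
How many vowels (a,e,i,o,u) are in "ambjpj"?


Input: ambjpj
Checking each character:
  'a' at position 0: vowel (running total: 1)
  'm' at position 1: consonant
  'b' at position 2: consonant
  'j' at position 3: consonant
  'p' at position 4: consonant
  'j' at position 5: consonant
Total vowels: 1

1


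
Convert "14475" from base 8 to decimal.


Input: "14475" in base 8
Positional expansion:
  Digit '1' (value 1) x 8^4 = 4096
  Digit '4' (value 4) x 8^3 = 2048
  Digit '4' (value 4) x 8^2 = 256
  Digit '7' (value 7) x 8^1 = 56
  Digit '5' (value 5) x 8^0 = 5
Sum = 6461

6461


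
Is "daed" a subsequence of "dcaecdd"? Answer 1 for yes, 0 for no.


Check if "daed" is a subsequence of "dcaecdd"
Greedy scan:
  Position 0 ('d'): matches sub[0] = 'd'
  Position 1 ('c'): no match needed
  Position 2 ('a'): matches sub[1] = 'a'
  Position 3 ('e'): matches sub[2] = 'e'
  Position 4 ('c'): no match needed
  Position 5 ('d'): matches sub[3] = 'd'
  Position 6 ('d'): no match needed
All 4 characters matched => is a subsequence

1


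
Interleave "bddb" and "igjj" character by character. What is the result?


Interleaving "bddb" and "igjj":
  Position 0: 'b' from first, 'i' from second => "bi"
  Position 1: 'd' from first, 'g' from second => "dg"
  Position 2: 'd' from first, 'j' from second => "dj"
  Position 3: 'b' from first, 'j' from second => "bj"
Result: bidgdjbj

bidgdjbj


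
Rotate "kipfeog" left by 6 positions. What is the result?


Input: "kipfeog", rotate left by 6
First 6 characters: "kipfeo"
Remaining characters: "g"
Concatenate remaining + first: "g" + "kipfeo" = "gkipfeo"

gkipfeo


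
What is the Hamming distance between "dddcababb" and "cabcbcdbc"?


Comparing "dddcababb" and "cabcbcdbc" position by position:
  Position 0: 'd' vs 'c' => differ
  Position 1: 'd' vs 'a' => differ
  Position 2: 'd' vs 'b' => differ
  Position 3: 'c' vs 'c' => same
  Position 4: 'a' vs 'b' => differ
  Position 5: 'b' vs 'c' => differ
  Position 6: 'a' vs 'd' => differ
  Position 7: 'b' vs 'b' => same
  Position 8: 'b' vs 'c' => differ
Total differences (Hamming distance): 7

7


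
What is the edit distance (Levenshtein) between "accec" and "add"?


Computing edit distance: "accec" -> "add"
DP table:
           a    d    d
      0    1    2    3
  a   1    0    1    2
  c   2    1    1    2
  c   3    2    2    2
  e   4    3    3    3
  c   5    4    4    4
Edit distance = dp[5][3] = 4

4


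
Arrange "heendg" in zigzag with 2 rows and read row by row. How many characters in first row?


Zigzag "heendg" into 2 rows:
Placing characters:
  'h' => row 0
  'e' => row 1
  'e' => row 0
  'n' => row 1
  'd' => row 0
  'g' => row 1
Rows:
  Row 0: "hed"
  Row 1: "eng"
First row length: 3

3


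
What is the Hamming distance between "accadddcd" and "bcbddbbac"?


Comparing "accadddcd" and "bcbddbbac" position by position:
  Position 0: 'a' vs 'b' => differ
  Position 1: 'c' vs 'c' => same
  Position 2: 'c' vs 'b' => differ
  Position 3: 'a' vs 'd' => differ
  Position 4: 'd' vs 'd' => same
  Position 5: 'd' vs 'b' => differ
  Position 6: 'd' vs 'b' => differ
  Position 7: 'c' vs 'a' => differ
  Position 8: 'd' vs 'c' => differ
Total differences (Hamming distance): 7

7


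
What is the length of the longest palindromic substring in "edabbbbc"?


Input: "edabbbbc"
Checking substrings for palindromes:
  [3:7] "bbbb" (len 4) => palindrome
  [3:6] "bbb" (len 3) => palindrome
  [4:7] "bbb" (len 3) => palindrome
  [3:5] "bb" (len 2) => palindrome
  [4:6] "bb" (len 2) => palindrome
  [5:7] "bb" (len 2) => palindrome
Longest palindromic substring: "bbbb" with length 4

4


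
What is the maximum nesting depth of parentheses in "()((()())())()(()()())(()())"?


Input: "()((()())())()(()()())(()())"
Tracking depth:
  Position 0 '(': depth becomes 1
  Position 1 ')': depth becomes 0
  Position 2 '(': depth becomes 1
  Position 3 '(': depth becomes 2
  Position 4 '(': depth becomes 3
  Position 5 ')': depth becomes 2
  Position 6 '(': depth becomes 3
  Position 7 ')': depth becomes 2
  Position 8 ')': depth becomes 1
  Position 9 '(': depth becomes 2
  Position 10 ')': depth becomes 1
  Position 11 ')': depth becomes 0
  Position 12 '(': depth becomes 1
  Position 13 ')': depth becomes 0
  Position 14 '(': depth becomes 1
  Position 15 '(': depth becomes 2
  Position 16 ')': depth becomes 1
  Position 17 '(': depth becomes 2
  Position 18 ')': depth becomes 1
  Position 19 '(': depth becomes 2
  Position 20 ')': depth becomes 1
  Position 21 ')': depth becomes 0
  Position 22 '(': depth becomes 1
  Position 23 '(': depth becomes 2
  Position 24 ')': depth becomes 1
  Position 25 '(': depth becomes 2
  Position 26 ')': depth becomes 1
  Position 27 ')': depth becomes 0
Maximum depth reached: 3

3


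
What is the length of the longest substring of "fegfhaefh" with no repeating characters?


Input: "fegfhaefh"
Sliding window (track last position of each char):
  Position 0 ('f'): window [0,0] length 1 -- new best
  Position 1 ('e'): window [0,1] length 2 -- new best
  Position 2 ('g'): window [0,2] length 3 -- new best
  Position 3 ('f'): repeat (last at 0), move window start to 1
  Position 3 ('f'): window [1,3] length 3
  Position 4 ('h'): window [1,4] length 4 -- new best
  Position 5 ('a'): window [1,5] length 5 -- new best
  Position 6 ('e'): repeat (last at 1), move window start to 2
  Position 6 ('e'): window [2,6] length 5
  Position 7 ('f'): repeat (last at 3), move window start to 4
  Position 7 ('f'): window [4,7] length 4
  Position 8 ('h'): repeat (last at 4), move window start to 5
  Position 8 ('h'): window [5,8] length 4
Longest substring with no repeats: "egfha" with length 5

5


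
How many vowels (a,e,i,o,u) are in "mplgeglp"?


Input: mplgeglp
Checking each character:
  'm' at position 0: consonant
  'p' at position 1: consonant
  'l' at position 2: consonant
  'g' at position 3: consonant
  'e' at position 4: vowel (running total: 1)
  'g' at position 5: consonant
  'l' at position 6: consonant
  'p' at position 7: consonant
Total vowels: 1

1


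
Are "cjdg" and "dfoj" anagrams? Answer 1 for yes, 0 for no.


Strings: "cjdg", "dfoj"
Sorted first:  cdgj
Sorted second: dfjo
Differ at position 0: 'c' vs 'd' => not anagrams

0


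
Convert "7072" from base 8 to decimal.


Input: "7072" in base 8
Positional expansion:
  Digit '7' (value 7) x 8^3 = 3584
  Digit '0' (value 0) x 8^2 = 0
  Digit '7' (value 7) x 8^1 = 56
  Digit '2' (value 2) x 8^0 = 2
Sum = 3642

3642


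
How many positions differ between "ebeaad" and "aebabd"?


Comparing "ebeaad" and "aebabd" position by position:
  Position 0: 'e' vs 'a' => DIFFER
  Position 1: 'b' vs 'e' => DIFFER
  Position 2: 'e' vs 'b' => DIFFER
  Position 3: 'a' vs 'a' => same
  Position 4: 'a' vs 'b' => DIFFER
  Position 5: 'd' vs 'd' => same
Positions that differ: 4

4


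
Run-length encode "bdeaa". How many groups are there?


Input: bdeaa
Scanning for consecutive runs:
  Group 1: 'b' x 1 (positions 0-0)
  Group 2: 'd' x 1 (positions 1-1)
  Group 3: 'e' x 1 (positions 2-2)
  Group 4: 'a' x 2 (positions 3-4)
Total groups: 4

4


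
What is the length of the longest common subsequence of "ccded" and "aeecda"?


LCS of "ccded" and "aeecda"
DP table:
           a    e    e    c    d    a
      0    0    0    0    0    0    0
  c   0    0    0    0    1    1    1
  c   0    0    0    0    1    1    1
  d   0    0    0    0    1    2    2
  e   0    0    1    1    1    2    2
  d   0    0    1    1    1    2    2
LCS length = dp[5][6] = 2

2


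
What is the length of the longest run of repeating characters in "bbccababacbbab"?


Input: "bbccababacbbab"
Scanning for longest run:
  Position 1 ('b'): continues run of 'b', length=2
  Position 2 ('c'): new char, reset run to 1
  Position 3 ('c'): continues run of 'c', length=2
  Position 4 ('a'): new char, reset run to 1
  Position 5 ('b'): new char, reset run to 1
  Position 6 ('a'): new char, reset run to 1
  Position 7 ('b'): new char, reset run to 1
  Position 8 ('a'): new char, reset run to 1
  Position 9 ('c'): new char, reset run to 1
  Position 10 ('b'): new char, reset run to 1
  Position 11 ('b'): continues run of 'b', length=2
  Position 12 ('a'): new char, reset run to 1
  Position 13 ('b'): new char, reset run to 1
Longest run: 'b' with length 2

2


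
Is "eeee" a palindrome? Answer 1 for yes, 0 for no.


Input: eeee
Reversed: eeee
  Compare pos 0 ('e') with pos 3 ('e'): match
  Compare pos 1 ('e') with pos 2 ('e'): match
Result: palindrome

1


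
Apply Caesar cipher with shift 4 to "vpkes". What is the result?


Caesar cipher: shift "vpkes" by 4
  'v' (pos 21) + 4 = pos 25 = 'z'
  'p' (pos 15) + 4 = pos 19 = 't'
  'k' (pos 10) + 4 = pos 14 = 'o'
  'e' (pos 4) + 4 = pos 8 = 'i'
  's' (pos 18) + 4 = pos 22 = 'w'
Result: ztoiw

ztoiw


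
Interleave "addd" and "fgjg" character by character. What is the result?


Interleaving "addd" and "fgjg":
  Position 0: 'a' from first, 'f' from second => "af"
  Position 1: 'd' from first, 'g' from second => "dg"
  Position 2: 'd' from first, 'j' from second => "dj"
  Position 3: 'd' from first, 'g' from second => "dg"
Result: afdgdjdg

afdgdjdg


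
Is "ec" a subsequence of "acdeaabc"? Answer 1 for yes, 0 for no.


Check if "ec" is a subsequence of "acdeaabc"
Greedy scan:
  Position 0 ('a'): no match needed
  Position 1 ('c'): no match needed
  Position 2 ('d'): no match needed
  Position 3 ('e'): matches sub[0] = 'e'
  Position 4 ('a'): no match needed
  Position 5 ('a'): no match needed
  Position 6 ('b'): no match needed
  Position 7 ('c'): matches sub[1] = 'c'
All 2 characters matched => is a subsequence

1


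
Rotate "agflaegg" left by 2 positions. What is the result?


Input: "agflaegg", rotate left by 2
First 2 characters: "ag"
Remaining characters: "flaegg"
Concatenate remaining + first: "flaegg" + "ag" = "flaeggag"

flaeggag


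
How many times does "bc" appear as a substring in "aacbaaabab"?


Searching for "bc" in "aacbaaabab"
Scanning each position:
  Position 0: "aa" => no
  Position 1: "ac" => no
  Position 2: "cb" => no
  Position 3: "ba" => no
  Position 4: "aa" => no
  Position 5: "aa" => no
  Position 6: "ab" => no
  Position 7: "ba" => no
  Position 8: "ab" => no
Total occurrences: 0

0


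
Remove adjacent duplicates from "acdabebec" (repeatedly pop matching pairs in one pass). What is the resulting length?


Input: acdabebec
Stack-based adjacent duplicate removal:
  Read 'a': push. Stack: a
  Read 'c': push. Stack: ac
  Read 'd': push. Stack: acd
  Read 'a': push. Stack: acda
  Read 'b': push. Stack: acdab
  Read 'e': push. Stack: acdabe
  Read 'b': push. Stack: acdabeb
  Read 'e': push. Stack: acdabebe
  Read 'c': push. Stack: acdabebec
Final stack: "acdabebec" (length 9)

9


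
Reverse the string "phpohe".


Input: phpohe
Reading characters right to left:
  Position 5: 'e'
  Position 4: 'h'
  Position 3: 'o'
  Position 2: 'p'
  Position 1: 'h'
  Position 0: 'p'
Reversed: ehophp

ehophp


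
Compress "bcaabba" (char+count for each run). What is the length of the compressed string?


Input: bcaabba
Runs:
  'b' x 1 => "b1"
  'c' x 1 => "c1"
  'a' x 2 => "a2"
  'b' x 2 => "b2"
  'a' x 1 => "a1"
Compressed: "b1c1a2b2a1"
Compressed length: 10

10


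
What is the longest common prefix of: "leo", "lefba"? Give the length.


Words: leo, lefba
  Position 0: all 'l' => match
  Position 1: all 'e' => match
  Position 2: ('o', 'f') => mismatch, stop
LCP = "le" (length 2)

2


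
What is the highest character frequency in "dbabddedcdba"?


Input: dbabddedcdba
Character counts:
  'a': 2
  'b': 3
  'c': 1
  'd': 5
  'e': 1
Maximum frequency: 5

5
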